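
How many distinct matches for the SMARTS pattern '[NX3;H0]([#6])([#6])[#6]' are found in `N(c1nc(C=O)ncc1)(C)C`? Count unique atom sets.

1

[NX3;H0]([#6])([#6])[#6] is the SMARTS for a tertiary amine: a trivalent nitrogen with no H, bonded to three carbons.
Exactly one fragment in the molecule meets all constraints, giving 1 match.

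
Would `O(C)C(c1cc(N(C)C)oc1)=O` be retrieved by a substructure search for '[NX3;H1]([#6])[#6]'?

The pattern [NX3;H1]([#6])[#6] describes a trivalent nitrogen with one H, bonded to two carbons — a secondary amine.
The closest candidate here is a dimethylamino group (-N(CH3)2), but the nitrogen has H0, not H1. No other fragment satisfies the full query, so there is no match.

No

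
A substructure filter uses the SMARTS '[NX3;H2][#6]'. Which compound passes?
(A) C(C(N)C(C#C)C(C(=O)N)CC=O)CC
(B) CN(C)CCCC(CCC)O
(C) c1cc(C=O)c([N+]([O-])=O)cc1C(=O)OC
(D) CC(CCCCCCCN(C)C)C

A

[NX3;H2][#6] describes a trivalent nitrogen with two H attached to carbon (a primary amine).
(A) contains a primary amino group (-NH2), which satisfies every atom and bond constraint.
(B) has a dimethylamino group (-N(CH3)2) but the nitrogen has H0, not H2.
(C) has a nitro group (-[N+](=O)[O-]) but the nitrogen is [N+] with no H, not NX3H2.
(D) has a dimethylamino group (-N(CH3)2) but the nitrogen has H0, not H2.
So the answer is (A).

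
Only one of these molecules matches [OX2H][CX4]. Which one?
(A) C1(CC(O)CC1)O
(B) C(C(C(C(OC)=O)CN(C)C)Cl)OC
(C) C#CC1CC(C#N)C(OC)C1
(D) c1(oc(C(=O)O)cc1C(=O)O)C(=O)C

A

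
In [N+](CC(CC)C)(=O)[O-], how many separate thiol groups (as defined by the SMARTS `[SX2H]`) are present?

[SX2H] is the SMARTS for a thiol: an aliphatic sulfur with two connections, one being H.
No fragment in the molecule satisfies every constraint, giving 0 matches.

0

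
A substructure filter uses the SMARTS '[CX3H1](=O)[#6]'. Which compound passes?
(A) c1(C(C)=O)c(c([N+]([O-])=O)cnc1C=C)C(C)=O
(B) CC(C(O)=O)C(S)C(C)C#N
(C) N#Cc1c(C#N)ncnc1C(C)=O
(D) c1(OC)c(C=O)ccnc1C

D

[CX3H1](=O)[#6] describes an sp2 carbon with one H, double-bonded to O and single-bonded to carbon (an aldehyde).
(A) has an acetyl/ketone group (-C(=O)CH3) but the carbonyl carbon has H0 (two carbon neighbours), not H1.
(B) has a carboxylic acid group (-C(=O)OH) but the carbonyl carbon has H0 and is bonded to O, not H1.
(C) has an acetyl/ketone group (-C(=O)CH3) but the carbonyl carbon has H0 (two carbon neighbours), not H1.
(D) contains an aldehyde (-CHO), which satisfies every atom and bond constraint.
So the answer is (D).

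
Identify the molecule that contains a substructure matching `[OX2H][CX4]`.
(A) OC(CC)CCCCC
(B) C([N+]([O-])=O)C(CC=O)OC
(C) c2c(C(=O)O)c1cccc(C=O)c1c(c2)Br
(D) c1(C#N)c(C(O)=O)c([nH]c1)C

A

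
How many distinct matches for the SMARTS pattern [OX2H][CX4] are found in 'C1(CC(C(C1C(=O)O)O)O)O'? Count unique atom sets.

3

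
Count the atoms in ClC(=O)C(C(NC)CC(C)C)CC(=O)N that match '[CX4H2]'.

The query [CX4H2] means: sp3 carbon (X4) with exactly two hydrogens.
Check the 15 heavy atoms by environment: 2× C (H2, X4) → match; 3× C (H1, X4) → no; 2× C (H0, X3) → no; 2× O (H0, X1) → no; 1× N (H2, X3) → no; 1× N (H1, X3) → no; 3× C (H3, X4) → no; 1× Cl (H0, X1) → no.
That gives 2 matching atoms.

2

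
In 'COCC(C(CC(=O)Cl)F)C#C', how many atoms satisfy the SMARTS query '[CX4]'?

5

Check the 12 heavy atoms by environment: 5× C (X4) → match; 1× F (X1) → no; 1× C (X3) → no; 1× O (X1) → no; 1× Cl (X1) → no; 2× C (X2) → no; 1× O (X2) → no.
That gives 5 matching atoms.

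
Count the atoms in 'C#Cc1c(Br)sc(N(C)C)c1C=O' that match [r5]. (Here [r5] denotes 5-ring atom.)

The query [r5] means: r5 matches atoms in a five-membered ring.
Check the 13 heavy atoms by environment: 1× s (aromatic, in 5-ring) → match; 4× c (aromatic, in 5-ring) → match; 5× C (acyclic) → no; 1× O (acyclic) → no; 1× Br (acyclic) → no; 1× N (acyclic) → no.
Summing the matching environments: 1 + 4 = 5 matching atoms.

5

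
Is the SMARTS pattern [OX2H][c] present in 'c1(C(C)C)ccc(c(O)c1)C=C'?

Yes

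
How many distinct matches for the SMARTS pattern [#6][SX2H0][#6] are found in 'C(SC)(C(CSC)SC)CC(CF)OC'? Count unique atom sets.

3

[#6][SX2H0][#6] is the SMARTS for a thioether: an aliphatic sulfur bridging two carbons with no H on the sulfur.
The molecule carries 3 separate instances of a methylthio ether (-SCH3) meeting every constraint; each maps to a distinct set of atoms, giving 3 matches.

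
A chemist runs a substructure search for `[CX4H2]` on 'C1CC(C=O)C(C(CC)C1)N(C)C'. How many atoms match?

4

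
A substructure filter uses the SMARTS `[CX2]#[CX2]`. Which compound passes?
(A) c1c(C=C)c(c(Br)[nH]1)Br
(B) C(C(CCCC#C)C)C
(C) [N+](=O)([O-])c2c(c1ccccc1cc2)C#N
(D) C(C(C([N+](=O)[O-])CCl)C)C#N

B

[CX2]#[CX2] describes a carbon-carbon triple bond (an alkyne).
(A) has a vinyl group (-CH=CH2) but the C=C is a double bond; both carbons are CX3, not CX2.
(B) contains an ethynyl group (-C#CH), which satisfies every atom and bond constraint.
(C) has a nitrile (-C#N) but the triple bond is C#N, not C#C.
(D) has a nitrile (-C#N) but the triple bond is C#N, not C#C.
So the answer is (B).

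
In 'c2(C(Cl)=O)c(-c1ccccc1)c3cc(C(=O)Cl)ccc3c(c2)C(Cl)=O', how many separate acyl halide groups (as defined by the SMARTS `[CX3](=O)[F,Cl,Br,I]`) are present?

[CX3](=O)[F,Cl,Br,I] is the SMARTS for an acyl halide: a carbonyl carbon bonded to a halogen.
The molecule carries 3 separate instances of an acyl chloride (-C(=O)Cl) meeting every constraint; each maps to a distinct set of atoms, giving 3 matches.

3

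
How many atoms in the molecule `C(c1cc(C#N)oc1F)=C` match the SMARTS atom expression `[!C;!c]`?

The query [!C;!c] means: neither aliphatic nor aromatic carbon — same as [!#6].
Check the 10 heavy atoms by environment: 1× o (aromatic) → match; 4× c (aromatic) → no; 1× F → match; 3× C → no; 1× N → match.
Summing the matching environments: 1 + 1 + 1 = 3 matching atoms.

3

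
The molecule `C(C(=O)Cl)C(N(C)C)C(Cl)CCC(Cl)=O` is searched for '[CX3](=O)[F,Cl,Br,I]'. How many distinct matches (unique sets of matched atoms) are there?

[CX3](=O)[F,Cl,Br,I] is the SMARTS for an acyl halide: a carbonyl carbon bonded to a halogen.
The molecule carries 2 separate instances of an acyl chloride (-C(=O)Cl) meeting every constraint; each maps to a distinct set of atoms, giving 2 matches.

2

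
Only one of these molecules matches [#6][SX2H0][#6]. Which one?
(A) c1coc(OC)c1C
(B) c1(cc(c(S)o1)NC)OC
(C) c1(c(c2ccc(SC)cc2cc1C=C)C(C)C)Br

C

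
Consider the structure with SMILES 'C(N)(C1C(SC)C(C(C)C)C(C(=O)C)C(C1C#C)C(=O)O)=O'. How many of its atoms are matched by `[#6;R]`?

The query [#6;R] means: carbon that is part of a ring.
Check the 22 heavy atoms by environment: 6× C (in 6-ring) → match; 10× C (acyclic) → no; 4× O (acyclic) → no; 1× N (acyclic) → no; 1× S (acyclic) → no.
That gives 6 matching atoms.

6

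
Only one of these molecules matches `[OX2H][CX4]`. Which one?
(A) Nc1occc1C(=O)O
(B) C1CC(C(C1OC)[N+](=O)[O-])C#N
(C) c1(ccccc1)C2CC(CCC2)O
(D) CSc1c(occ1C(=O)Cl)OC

[OX2H][CX4] describes a hydroxyl oxygen bound to an sp3 (X4) carbon (an aliphatic alcohol).
(A) has a carboxylic acid group (-C(=O)OH) but the -OH is on a CX3 carbonyl carbon, not a CX4 carbon.
(B) has a methoxy ether (-OCH3) but the oxygen has H0 (ether), not H1.
(C) contains a hydroxyl group (-OH), which satisfies every atom and bond constraint.
(D) has a methoxy ether (-OCH3) but the oxygen has H0 (ether), not H1.
So the answer is (C).

C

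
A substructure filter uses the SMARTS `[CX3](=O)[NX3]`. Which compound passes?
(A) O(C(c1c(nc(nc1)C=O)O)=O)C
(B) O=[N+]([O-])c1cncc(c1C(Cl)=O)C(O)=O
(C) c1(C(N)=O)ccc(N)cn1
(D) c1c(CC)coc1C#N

C

[CX3](=O)[NX3] describes a carbonyl carbon bonded to a trivalent nitrogen (an amide).
(A) has a methyl-ester group (-C(=O)OCH3) but the carbonyl is bonded to O, not to an NX3 nitrogen.
(B) has a carboxylic acid group (-C(=O)OH) but the carbonyl is bonded to O, not to an NX3 nitrogen.
(C) contains a primary amide (-C(=O)NH2), which satisfies every atom and bond constraint.
(D) has a nitrile (-C#N) but the nitrile N is NX1 (triple-bonded), not NX3.
So the answer is (C).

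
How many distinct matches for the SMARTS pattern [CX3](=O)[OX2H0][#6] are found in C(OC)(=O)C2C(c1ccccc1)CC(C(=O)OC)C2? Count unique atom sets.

[CX3](=O)[OX2H0][#6] is the SMARTS for an ester: a carbonyl carbon bonded to an oxygen that is itself bonded to carbon (no H on that O).
The molecule carries 2 separate instances of a methyl-ester group (-C(=O)OCH3) meeting every constraint; each maps to a distinct set of atoms, giving 2 matches.

2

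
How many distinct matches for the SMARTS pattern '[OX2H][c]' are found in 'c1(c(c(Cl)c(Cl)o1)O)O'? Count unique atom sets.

2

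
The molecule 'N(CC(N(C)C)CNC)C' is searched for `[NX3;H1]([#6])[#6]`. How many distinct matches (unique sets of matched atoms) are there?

[NX3;H1]([#6])[#6] is the SMARTS for a secondary amine: a trivalent nitrogen with one H, bonded to two carbons.
The molecule carries 2 separate instances of an N-methylamino group (-NHCH3) meeting every constraint; each maps to a distinct set of atoms, giving 2 matches.

2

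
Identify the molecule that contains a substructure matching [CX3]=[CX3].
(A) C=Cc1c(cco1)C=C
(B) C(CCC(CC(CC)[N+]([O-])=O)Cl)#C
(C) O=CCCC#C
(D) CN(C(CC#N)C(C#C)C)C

A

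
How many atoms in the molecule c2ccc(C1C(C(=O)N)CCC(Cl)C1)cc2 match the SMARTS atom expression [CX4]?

6

The query [CX4] means: C with X4: aliphatic carbon with exactly 4 total connections (bonds + H).
Check the 16 heavy atoms by environment: 6× C (X4) → match; 1× Cl (X1) → no; 1× C (X3) → no; 1× O (X1) → no; 1× N (X3) → no; 6× c (aromatic, X3) → no.
That gives 6 matching atoms.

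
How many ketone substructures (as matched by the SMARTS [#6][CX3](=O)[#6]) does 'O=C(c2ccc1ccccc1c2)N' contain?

0

[#6][CX3](=O)[#6] is the SMARTS for a ketone: a carbonyl carbon (no H) flanked by two carbons.
The molecule has a primary amide (-C(=O)NH2), but one neighbour of the carbonyl carbon is N, not C; nothing else fits, so there are 0 matches.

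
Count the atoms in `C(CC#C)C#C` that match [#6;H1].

2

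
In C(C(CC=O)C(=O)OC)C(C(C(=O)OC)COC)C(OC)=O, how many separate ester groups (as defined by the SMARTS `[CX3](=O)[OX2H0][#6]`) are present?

[CX3](=O)[OX2H0][#6] is the SMARTS for an ester: a carbonyl carbon bonded to an oxygen that is itself bonded to carbon (no H on that O).
The molecule carries 3 separate instances of a methyl-ester group (-C(=O)OCH3) meeting every constraint; each maps to a distinct set of atoms, giving 3 matches.

3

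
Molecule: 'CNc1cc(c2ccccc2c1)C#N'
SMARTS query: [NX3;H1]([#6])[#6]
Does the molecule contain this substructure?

The pattern [NX3;H1]([#6])[#6] describes a trivalent nitrogen with one H, bonded to two carbons — a secondary amine.
The molecule carries an N-methylamino group (-NHCH3), whose atoms satisfy every constraint of the query, so the pattern matches.

Yes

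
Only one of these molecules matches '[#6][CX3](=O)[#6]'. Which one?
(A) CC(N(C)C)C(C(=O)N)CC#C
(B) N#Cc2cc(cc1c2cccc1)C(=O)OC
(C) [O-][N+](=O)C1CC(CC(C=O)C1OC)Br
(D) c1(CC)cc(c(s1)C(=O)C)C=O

[#6][CX3](=O)[#6] describes a carbonyl carbon (no H) flanked by two carbons (a ketone).
(A) has a primary amide (-C(=O)NH2) but one neighbour of the carbonyl carbon is N, not C.
(B) has a methyl-ester group (-C(=O)OCH3) but one neighbour of the carbonyl carbon is O, not C.
(C) has an aldehyde (-CHO) but the carbonyl carbon has H1, so it is not flanked by two carbons.
(D) contains an acetyl/ketone group (-C(=O)CH3), which satisfies every atom and bond constraint.
So the answer is (D).

D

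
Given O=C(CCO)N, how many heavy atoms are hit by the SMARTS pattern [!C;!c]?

The query [!C;!c] means: neither aliphatic nor aromatic carbon — same as [!#6].
Check the 6 heavy atoms by environment: 3× C → no; 2× O → match; 1× N → match.
Summing the matching environments: 2 + 1 = 3 matching atoms.

3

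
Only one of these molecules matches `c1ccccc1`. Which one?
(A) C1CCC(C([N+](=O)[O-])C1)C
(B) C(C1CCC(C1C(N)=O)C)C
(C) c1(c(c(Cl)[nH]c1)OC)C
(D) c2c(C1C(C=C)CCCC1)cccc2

D

c1ccccc1 describes six aromatic carbons in a ring (a benzene ring).
(A) has a methyl group (-CH3) but no six-membered all-carbon aromatic ring is present.
(B) has a methyl group (-CH3) but no six-membered all-carbon aromatic ring is present.
(C) has a methyl group (-CH3) but no six-membered all-carbon aromatic ring is present.
(D) contains a phenyl ring, which satisfies every atom and bond constraint.
So the answer is (D).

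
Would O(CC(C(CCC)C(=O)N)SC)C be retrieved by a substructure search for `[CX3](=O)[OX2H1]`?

The pattern [CX3](=O)[OX2H1] describes an sp2 carbon double-bonded to O and single-bonded to an -OH oxygen — a carboxylic acid.
The closest candidate here is a primary amide (-C(=O)NH2), but the carbonyl is bonded to N, not to an -OH oxygen. No other fragment satisfies the full query, so there is no match.

No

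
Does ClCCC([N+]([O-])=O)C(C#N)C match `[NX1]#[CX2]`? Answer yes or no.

Yes

The pattern [NX1]#[CX2] describes a nitrogen triple-bonded to a two-connected carbon — a nitrile.
The molecule carries a nitrile (-C#N), whose atoms satisfy every constraint of the query, so the pattern matches.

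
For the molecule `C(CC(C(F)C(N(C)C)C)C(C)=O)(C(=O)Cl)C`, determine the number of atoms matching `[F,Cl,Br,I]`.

The query [F,Cl,Br,I] means: comma = OR; matches any of F, Cl, Br, I.
Check the 17 heavy atoms by environment: 12× C → no; 2× O → no; 1× F → match; 1× Cl → match; 1× N → no.
Summing the matching environments: 1 + 1 = 2 matching atoms.

2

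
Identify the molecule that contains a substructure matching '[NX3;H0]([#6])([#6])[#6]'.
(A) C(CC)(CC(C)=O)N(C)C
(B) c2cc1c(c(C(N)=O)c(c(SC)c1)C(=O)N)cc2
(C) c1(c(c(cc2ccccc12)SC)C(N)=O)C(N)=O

A

[NX3;H0]([#6])([#6])[#6] describes a trivalent nitrogen with no H, bonded to three carbons (a tertiary amine).
(A) contains a dimethylamino group (-N(CH3)2), which satisfies every atom and bond constraint.
(B) has a primary amide (-C(=O)NH2) but the amide nitrogen has H2 and only one carbon neighbour.
(C) has a primary amide (-C(=O)NH2) but the amide nitrogen has H2 and only one carbon neighbour.
So the answer is (A).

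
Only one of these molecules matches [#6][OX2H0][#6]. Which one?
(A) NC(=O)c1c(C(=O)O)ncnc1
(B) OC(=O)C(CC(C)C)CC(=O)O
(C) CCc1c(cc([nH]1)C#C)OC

C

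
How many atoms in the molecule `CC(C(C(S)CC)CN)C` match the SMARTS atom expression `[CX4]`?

The query [CX4] means: C with X4: aliphatic carbon with exactly 4 total connections (bonds + H).
Check the 10 heavy atoms by environment: 8× C (X4) → match; 1× S (X2) → no; 1× N (X3) → no.
That gives 8 matching atoms.

8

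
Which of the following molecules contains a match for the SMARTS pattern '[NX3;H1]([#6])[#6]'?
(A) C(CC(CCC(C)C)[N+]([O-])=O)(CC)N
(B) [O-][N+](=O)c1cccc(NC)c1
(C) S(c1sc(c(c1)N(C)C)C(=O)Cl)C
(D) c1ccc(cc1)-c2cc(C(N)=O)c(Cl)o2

[NX3;H1]([#6])[#6] describes a trivalent nitrogen with one H, bonded to two carbons (a secondary amine).
(A) has a primary amino group (-NH2) but the nitrogen has H2 and only one carbon neighbour.
(B) contains an N-methylamino group (-NHCH3), which satisfies every atom and bond constraint.
(C) has a dimethylamino group (-N(CH3)2) but the nitrogen has H0, not H1.
(D) has a primary amide (-C(=O)NH2) but the -C(=O)NH2 nitrogen has H2, not H1.
So the answer is (B).

B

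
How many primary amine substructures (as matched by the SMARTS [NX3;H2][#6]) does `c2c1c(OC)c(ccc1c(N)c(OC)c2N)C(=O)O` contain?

2

[NX3;H2][#6] is the SMARTS for a primary amine: a trivalent nitrogen with two H attached to carbon.
The molecule carries 2 separate instances of a primary amino group (-NH2) meeting every constraint; each maps to a distinct set of atoms, giving 2 matches.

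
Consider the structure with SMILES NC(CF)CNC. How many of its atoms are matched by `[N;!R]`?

2

The query [N;!R] means: aliphatic nitrogen not in a ring.
Check the 7 heavy atoms by environment: 4× C (acyclic) → no; 2× N (acyclic) → match; 1× F (acyclic) → no.
That gives 2 matching atoms.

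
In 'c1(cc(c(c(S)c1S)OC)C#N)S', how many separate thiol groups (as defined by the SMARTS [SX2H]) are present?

[SX2H] is the SMARTS for a thiol: an aliphatic sulfur with two connections, one being H.
The molecule carries 3 separate instances of a thiol (-SH) meeting every constraint; each maps to a distinct set of atoms, giving 3 matches.

3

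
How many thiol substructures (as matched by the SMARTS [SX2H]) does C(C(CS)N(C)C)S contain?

[SX2H] is the SMARTS for a thiol: an aliphatic sulfur with two connections, one being H.
The molecule carries 2 separate instances of a thiol (-SH) meeting every constraint; each maps to a distinct set of atoms, giving 2 matches.

2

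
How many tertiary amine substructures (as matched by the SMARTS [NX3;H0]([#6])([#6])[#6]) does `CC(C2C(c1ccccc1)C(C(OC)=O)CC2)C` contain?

[NX3;H0]([#6])([#6])[#6] is the SMARTS for a tertiary amine: a trivalent nitrogen with no H, bonded to three carbons.
No fragment in the molecule satisfies every constraint, giving 0 matches.

0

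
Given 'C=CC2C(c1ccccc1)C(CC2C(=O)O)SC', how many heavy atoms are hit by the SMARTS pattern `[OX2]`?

The query [OX2] means: aliphatic oxygen with two total connections — ether, hydroxyl, or ester single-bond O.
Check the 18 heavy atoms by environment: 6× C (X4) → no; 1× S (X2) → no; 6× c (aromatic, X3) → no; 3× C (X3) → no; 1× O (X1) → no; 1× O (X2) → match.
That gives 1 matching atom.

1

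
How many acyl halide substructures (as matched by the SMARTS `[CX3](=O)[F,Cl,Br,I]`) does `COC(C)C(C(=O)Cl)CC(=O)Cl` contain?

2

[CX3](=O)[F,Cl,Br,I] is the SMARTS for an acyl halide: a carbonyl carbon bonded to a halogen.
The molecule carries 2 separate instances of an acyl chloride (-C(=O)Cl) meeting every constraint; each maps to a distinct set of atoms, giving 2 matches.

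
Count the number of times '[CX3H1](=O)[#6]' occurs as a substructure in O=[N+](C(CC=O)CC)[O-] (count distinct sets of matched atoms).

1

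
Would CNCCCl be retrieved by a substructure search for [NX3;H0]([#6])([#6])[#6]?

No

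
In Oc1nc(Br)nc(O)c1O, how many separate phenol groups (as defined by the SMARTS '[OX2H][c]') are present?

3

[OX2H][c] is the SMARTS for a phenol: a hydroxyl oxygen attached to an aromatic carbon.
The molecule carries 3 separate instances of a hydroxyl group (-OH) meeting every constraint; each maps to a distinct set of atoms, giving 3 matches.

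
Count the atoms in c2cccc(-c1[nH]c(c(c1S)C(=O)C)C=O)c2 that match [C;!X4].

Check the 17 heavy atoms by environment: 1× n (aromatic, X3) → no; 10× c (aromatic, X3) → no; 2× C (X3) → match; 2× O (X1) → no; 1× S (X2) → no; 1× C (X4) → no.
That gives 2 matching atoms.

2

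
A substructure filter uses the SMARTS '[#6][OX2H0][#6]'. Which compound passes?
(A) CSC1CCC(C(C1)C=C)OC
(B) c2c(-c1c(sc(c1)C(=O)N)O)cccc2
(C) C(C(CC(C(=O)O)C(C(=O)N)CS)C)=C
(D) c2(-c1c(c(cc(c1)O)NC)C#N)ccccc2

A

[#6][OX2H0][#6] describes an aliphatic oxygen bridging two carbons with no H on the oxygen (an ether).
(A) contains a methoxy ether (-OCH3), which satisfies every atom and bond constraint.
(B) has a hydroxyl group (-OH) but the oxygen has H1, not H0 bridging two carbons.
(C) has a carboxylic acid group (-C(=O)OH) but the -OH oxygen has H1; the =O is OX1, not OX2.
(D) has a hydroxyl group (-OH) but the oxygen has H1, not H0 bridging two carbons.
So the answer is (A).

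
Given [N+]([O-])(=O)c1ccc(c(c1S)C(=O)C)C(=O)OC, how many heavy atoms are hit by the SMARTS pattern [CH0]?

The query [CH0] means: aliphatic carbon with no attached hydrogen.
Check the 17 heavy atoms by environment: 2× c (aromatic, H1) → no; 4× c (aromatic, H0) → no; 1× S (H1) → no; 2× C (H0) → match; 4× O (H0) → no; 2× C (H3) → no; 1× N (charge +1, H0) → no; 1× O (charge -1, H0) → no.
That gives 2 matching atoms.

2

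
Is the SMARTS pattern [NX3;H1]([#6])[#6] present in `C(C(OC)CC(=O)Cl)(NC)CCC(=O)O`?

The pattern [NX3;H1]([#6])[#6] describes a trivalent nitrogen with one H, bonded to two carbons — a secondary amine.
The molecule carries an N-methylamino group (-NHCH3), whose atoms satisfy every constraint of the query, so the pattern matches.

Yes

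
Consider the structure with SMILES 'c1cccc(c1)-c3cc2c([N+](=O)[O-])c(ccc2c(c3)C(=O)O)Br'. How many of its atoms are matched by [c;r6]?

16

The query [c;r6] means: aromatic carbon that belongs to a six-membered ring.
Check the 23 heavy atoms by environment: 16× c (aromatic, in 6-ring) → match; 1× Br (acyclic) → no; 1× N (charge +1, acyclic) → no; 1× O (charge -1, acyclic) → no; 3× O (acyclic) → no; 1× C (acyclic) → no.
That gives 16 matching atoms.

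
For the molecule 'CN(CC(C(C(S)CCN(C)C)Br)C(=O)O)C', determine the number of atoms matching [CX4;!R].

The query [CX4;!R] means: aliphatic carbon with four total connections, not in a ring.
Check the 17 heavy atoms by environment: 10× C (X4, acyclic) → match; 1× Br (X1, acyclic) → no; 2× N (X3, acyclic) → no; 1× S (X2, acyclic) → no; 1× C (X3, acyclic) → no; 1× O (X1, acyclic) → no; 1× O (X2, acyclic) → no.
That gives 10 matching atoms.

10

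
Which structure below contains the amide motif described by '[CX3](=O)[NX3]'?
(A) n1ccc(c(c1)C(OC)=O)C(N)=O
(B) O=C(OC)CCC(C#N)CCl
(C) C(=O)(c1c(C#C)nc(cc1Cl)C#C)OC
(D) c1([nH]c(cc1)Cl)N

[CX3](=O)[NX3] describes a carbonyl carbon bonded to a trivalent nitrogen (an amide).
(A) contains a primary amide (-C(=O)NH2), which satisfies every atom and bond constraint.
(B) has a nitrile (-C#N) but the nitrile N is NX1 (triple-bonded), not NX3.
(C) has a methyl-ester group (-C(=O)OCH3) but the carbonyl is bonded to O, not to an NX3 nitrogen.
(D) has a primary amino group (-NH2) but the -NH2 is not attached to a carbonyl carbon.
So the answer is (A).

A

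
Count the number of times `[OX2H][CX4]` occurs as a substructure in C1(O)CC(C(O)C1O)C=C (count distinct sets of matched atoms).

[OX2H][CX4] is the SMARTS for an aliphatic alcohol: a hydroxyl oxygen bound to an sp3 (X4) carbon.
The molecule carries 3 separate instances of a hydroxyl group (-OH) meeting every constraint; each maps to a distinct set of atoms, giving 3 matches.

3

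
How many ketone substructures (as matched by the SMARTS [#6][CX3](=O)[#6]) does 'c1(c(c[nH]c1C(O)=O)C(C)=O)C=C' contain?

[#6][CX3](=O)[#6] is the SMARTS for a ketone: a carbonyl carbon (no H) flanked by two carbons.
Exactly one fragment in the molecule meets all constraints, giving 1 match.

1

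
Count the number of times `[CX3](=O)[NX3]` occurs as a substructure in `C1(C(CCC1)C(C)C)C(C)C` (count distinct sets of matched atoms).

0

[CX3](=O)[NX3] is the SMARTS for an amide: a carbonyl carbon bonded to a trivalent nitrogen.
No fragment in the molecule satisfies every constraint, giving 0 matches.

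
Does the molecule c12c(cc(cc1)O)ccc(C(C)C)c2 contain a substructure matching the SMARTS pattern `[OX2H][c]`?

The pattern [OX2H][c] describes a hydroxyl oxygen attached to an aromatic carbon — a phenol.
The molecule carries a hydroxyl group (-OH), whose atoms satisfy every constraint of the query, so the pattern matches.

Yes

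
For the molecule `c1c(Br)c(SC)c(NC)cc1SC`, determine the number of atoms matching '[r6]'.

6

Check the 13 heavy atoms by environment: 6× c (aromatic, in 6-ring) → match; 2× S (acyclic) → no; 3× C (acyclic) → no; 1× Br (acyclic) → no; 1× N (acyclic) → no.
That gives 6 matching atoms.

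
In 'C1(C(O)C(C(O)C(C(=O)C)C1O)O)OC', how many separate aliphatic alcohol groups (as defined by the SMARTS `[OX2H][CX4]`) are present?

[OX2H][CX4] is the SMARTS for an aliphatic alcohol: a hydroxyl oxygen bound to an sp3 (X4) carbon.
The molecule carries 4 separate instances of a hydroxyl group (-OH) meeting every constraint; each maps to a distinct set of atoms, giving 4 matches.

4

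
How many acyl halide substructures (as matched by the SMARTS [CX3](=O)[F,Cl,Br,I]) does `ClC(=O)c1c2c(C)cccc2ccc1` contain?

1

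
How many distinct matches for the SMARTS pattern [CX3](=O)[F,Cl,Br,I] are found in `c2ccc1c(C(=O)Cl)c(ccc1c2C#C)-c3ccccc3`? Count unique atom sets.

1

[CX3](=O)[F,Cl,Br,I] is the SMARTS for an acyl halide: a carbonyl carbon bonded to a halogen.
Exactly one fragment in the molecule meets all constraints, giving 1 match.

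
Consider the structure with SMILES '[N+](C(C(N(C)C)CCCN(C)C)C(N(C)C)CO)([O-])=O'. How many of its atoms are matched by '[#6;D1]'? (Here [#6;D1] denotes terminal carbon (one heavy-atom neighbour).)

6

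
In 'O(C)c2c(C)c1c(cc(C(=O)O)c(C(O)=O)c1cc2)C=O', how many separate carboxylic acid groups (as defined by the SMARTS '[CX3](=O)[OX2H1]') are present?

[CX3](=O)[OX2H1] is the SMARTS for a carboxylic acid: an sp2 carbon double-bonded to O and single-bonded to an -OH oxygen.
The molecule carries 2 separate instances of a carboxylic acid group (-C(=O)OH) meeting every constraint; each maps to a distinct set of atoms, giving 2 matches.

2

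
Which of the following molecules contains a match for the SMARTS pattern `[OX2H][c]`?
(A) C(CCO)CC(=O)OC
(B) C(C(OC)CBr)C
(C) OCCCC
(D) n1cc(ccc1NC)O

[OX2H][c] describes a hydroxyl oxygen attached to an aromatic carbon (a phenol).
(A) has a hydroxyl group (-OH) but the -OH is on an aliphatic carbon, not an aromatic c.
(B) has a methoxy ether (-OCH3) but the oxygen has H0, not H1.
(C) has a hydroxyl group (-OH) but the -OH is on an aliphatic carbon, not an aromatic c.
(D) contains a hydroxyl group (-OH), which satisfies every atom and bond constraint.
So the answer is (D).

D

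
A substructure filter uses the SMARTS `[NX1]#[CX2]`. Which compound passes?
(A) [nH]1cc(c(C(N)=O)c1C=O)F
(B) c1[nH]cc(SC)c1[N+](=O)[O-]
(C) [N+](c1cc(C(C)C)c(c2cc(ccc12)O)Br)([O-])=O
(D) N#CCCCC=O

D

[NX1]#[CX2] describes a nitrogen triple-bonded to a two-connected carbon (a nitrile).
(A) has a primary amide (-C(=O)NH2) but the nitrogen is NX3, not NX1.
(B) has a nitro group (-[N+](=O)[O-]) but there is no C#N triple bond.
(C) has a nitro group (-[N+](=O)[O-]) but there is no C#N triple bond.
(D) contains a nitrile (-C#N), which satisfies every atom and bond constraint.
So the answer is (D).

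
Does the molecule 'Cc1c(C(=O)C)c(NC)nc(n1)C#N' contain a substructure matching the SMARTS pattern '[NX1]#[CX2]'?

The pattern [NX1]#[CX2] describes a nitrogen triple-bonded to a two-connected carbon — a nitrile.
The molecule carries a nitrile (-C#N), whose atoms satisfy every constraint of the query, so the pattern matches.

Yes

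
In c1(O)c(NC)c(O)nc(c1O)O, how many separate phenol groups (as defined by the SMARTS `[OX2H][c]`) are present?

4

[OX2H][c] is the SMARTS for a phenol: a hydroxyl oxygen attached to an aromatic carbon.
The molecule carries 4 separate instances of a hydroxyl group (-OH) meeting every constraint; each maps to a distinct set of atoms, giving 4 matches.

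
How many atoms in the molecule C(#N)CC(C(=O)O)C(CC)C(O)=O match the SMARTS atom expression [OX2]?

2

The query [OX2] means: aliphatic oxygen with two total connections — ether, hydroxyl, or ester single-bond O.
Check the 13 heavy atoms by environment: 5× C (X4) → no; 2× C (X3) → no; 2× O (X1) → no; 2× O (X2) → match; 1× C (X2) → no; 1× N (X1) → no.
That gives 2 matching atoms.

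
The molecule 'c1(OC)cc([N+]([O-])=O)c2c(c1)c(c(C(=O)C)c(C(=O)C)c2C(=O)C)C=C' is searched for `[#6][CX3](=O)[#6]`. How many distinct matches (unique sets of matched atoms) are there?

3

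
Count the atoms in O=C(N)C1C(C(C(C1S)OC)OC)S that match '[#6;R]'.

5

The query [#6;R] means: carbon that is part of a ring.
Check the 14 heavy atoms by environment: 5× C (in 5-ring) → match; 2× S (acyclic) → no; 3× C (acyclic) → no; 3× O (acyclic) → no; 1× N (acyclic) → no.
That gives 5 matching atoms.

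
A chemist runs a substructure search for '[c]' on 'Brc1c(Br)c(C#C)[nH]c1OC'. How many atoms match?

4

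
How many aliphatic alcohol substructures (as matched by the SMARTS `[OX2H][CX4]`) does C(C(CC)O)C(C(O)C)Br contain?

[OX2H][CX4] is the SMARTS for an aliphatic alcohol: a hydroxyl oxygen bound to an sp3 (X4) carbon.
The molecule carries 2 separate instances of a hydroxyl group (-OH) meeting every constraint; each maps to a distinct set of atoms, giving 2 matches.

2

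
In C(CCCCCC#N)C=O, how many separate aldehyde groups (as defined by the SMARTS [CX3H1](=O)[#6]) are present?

[CX3H1](=O)[#6] is the SMARTS for an aldehyde: an sp2 carbon with one H, double-bonded to O and single-bonded to carbon.
Exactly one fragment in the molecule meets all constraints, giving 1 match.

1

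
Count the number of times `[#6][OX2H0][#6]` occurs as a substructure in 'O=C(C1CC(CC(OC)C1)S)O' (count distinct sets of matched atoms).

1

[#6][OX2H0][#6] is the SMARTS for an ether: an aliphatic oxygen bridging two carbons with no H on the oxygen.
Exactly one fragment in the molecule meets all constraints, giving 1 match.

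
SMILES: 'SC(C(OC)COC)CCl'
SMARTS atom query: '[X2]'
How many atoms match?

3

Check the 10 heavy atoms by environment: 6× C (X4) → no; 2× O (X2) → match; 1× S (X2) → match; 1× Cl (X1) → no.
Summing the matching environments: 2 + 1 = 3 matching atoms.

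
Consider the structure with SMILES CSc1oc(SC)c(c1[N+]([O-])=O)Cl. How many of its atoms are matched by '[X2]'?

3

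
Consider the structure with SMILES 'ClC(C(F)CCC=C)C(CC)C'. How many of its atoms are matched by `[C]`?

10

Check the 12 heavy atoms by environment: 10× C → match; 1× F → no; 1× Cl → no.
That gives 10 matching atoms.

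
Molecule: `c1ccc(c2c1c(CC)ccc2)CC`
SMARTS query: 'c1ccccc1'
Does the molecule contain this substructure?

Yes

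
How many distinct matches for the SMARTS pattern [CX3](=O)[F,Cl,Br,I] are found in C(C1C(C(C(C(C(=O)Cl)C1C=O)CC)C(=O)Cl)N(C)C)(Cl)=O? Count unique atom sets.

[CX3](=O)[F,Cl,Br,I] is the SMARTS for an acyl halide: a carbonyl carbon bonded to a halogen.
The molecule carries 3 separate instances of an acyl chloride (-C(=O)Cl) meeting every constraint; each maps to a distinct set of atoms, giving 3 matches.

3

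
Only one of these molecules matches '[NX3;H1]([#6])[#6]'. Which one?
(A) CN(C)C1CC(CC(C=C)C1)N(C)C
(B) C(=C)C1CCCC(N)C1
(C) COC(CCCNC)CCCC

C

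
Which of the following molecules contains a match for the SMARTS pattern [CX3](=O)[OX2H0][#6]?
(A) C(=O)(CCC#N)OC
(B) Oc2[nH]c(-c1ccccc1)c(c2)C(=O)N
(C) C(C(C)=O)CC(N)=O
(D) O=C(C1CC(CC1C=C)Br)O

A

[CX3](=O)[OX2H0][#6] describes a carbonyl carbon bonded to an oxygen that is itself bonded to carbon (no H on that O) (an ester).
(A) contains a methyl-ester group (-C(=O)OCH3), which satisfies every atom and bond constraint.
(B) has a primary amide (-C(=O)NH2) but the carbonyl is bonded to N, not to an O-C linkage.
(C) has a primary amide (-C(=O)NH2) but the carbonyl is bonded to N, not to an O-C linkage.
(D) has a carboxylic acid group (-C(=O)OH) but the singly-bonded O carries H (OX2H1, not H0).
So the answer is (A).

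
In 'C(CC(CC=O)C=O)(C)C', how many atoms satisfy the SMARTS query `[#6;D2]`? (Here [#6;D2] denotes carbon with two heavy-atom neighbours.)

The query [#6;D2] means: any carbon bonded to exactly two heavy atoms.
Check the 10 heavy atoms by environment: 4× C (D2) → match; 2× C (D3) → no; 2× C (D1) → no; 2× O (D1) → no.
That gives 4 matching atoms.

4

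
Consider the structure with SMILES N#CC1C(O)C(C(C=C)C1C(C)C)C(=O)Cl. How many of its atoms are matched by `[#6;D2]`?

Check the 16 heavy atoms by environment: 7× C (D3) → no; 2× O (D1) → no; 1× Cl (D1) → no; 2× C (D2) → match; 3× C (D1) → no; 1× N (D1) → no.
That gives 2 matching atoms.

2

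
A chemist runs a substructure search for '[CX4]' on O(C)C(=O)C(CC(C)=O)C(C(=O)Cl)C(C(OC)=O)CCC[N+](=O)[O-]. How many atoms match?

The query [CX4] means: C with X4: aliphatic carbon with exactly 4 total connections (bonds + H).
Check the 24 heavy atoms by environment: 10× C (X4) → match; 4× C (X3) → no; 5× O (X1) → no; 2× O (X2) → no; 1× Cl (X1) → no; 1× N (charge +1, X3) → no; 1× O (charge -1, X1) → no.
That gives 10 matching atoms.

10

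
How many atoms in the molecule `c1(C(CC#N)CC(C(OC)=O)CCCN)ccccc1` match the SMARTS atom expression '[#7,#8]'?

4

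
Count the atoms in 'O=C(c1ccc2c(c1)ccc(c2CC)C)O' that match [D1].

4

Check the 16 heavy atoms by environment: 5× c (aromatic, D3) → no; 5× c (aromatic, D2) → no; 1× C (D3) → no; 2× O (D1) → match; 1× C (D2) → no; 2× C (D1) → match.
Summing the matching environments: 2 + 2 = 4 matching atoms.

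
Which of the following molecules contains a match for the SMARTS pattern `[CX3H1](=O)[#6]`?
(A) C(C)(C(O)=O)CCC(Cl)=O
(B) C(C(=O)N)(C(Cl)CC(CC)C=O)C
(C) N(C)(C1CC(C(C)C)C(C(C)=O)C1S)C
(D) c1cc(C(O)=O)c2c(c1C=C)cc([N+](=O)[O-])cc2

[CX3H1](=O)[#6] describes an sp2 carbon with one H, double-bonded to O and single-bonded to carbon (an aldehyde).
(A) has a carboxylic acid group (-C(=O)OH) but the carbonyl carbon has H0 and is bonded to O, not H1.
(B) contains an aldehyde (-CHO), which satisfies every atom and bond constraint.
(C) has an acetyl/ketone group (-C(=O)CH3) but the carbonyl carbon has H0 (two carbon neighbours), not H1.
(D) has a carboxylic acid group (-C(=O)OH) but the carbonyl carbon has H0 and is bonded to O, not H1.
So the answer is (B).

B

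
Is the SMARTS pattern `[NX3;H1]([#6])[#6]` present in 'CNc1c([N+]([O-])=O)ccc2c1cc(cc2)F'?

Yes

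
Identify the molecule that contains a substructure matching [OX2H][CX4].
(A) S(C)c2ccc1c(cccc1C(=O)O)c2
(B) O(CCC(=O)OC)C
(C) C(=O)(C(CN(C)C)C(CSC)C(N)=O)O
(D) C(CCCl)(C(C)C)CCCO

D

[OX2H][CX4] describes a hydroxyl oxygen bound to an sp3 (X4) carbon (an aliphatic alcohol).
(A) has a carboxylic acid group (-C(=O)OH) but the -OH is on a CX3 carbonyl carbon, not a CX4 carbon.
(B) has a methoxy ether (-OCH3) but the oxygen has H0 (ether), not H1.
(C) has a carboxylic acid group (-C(=O)OH) but the -OH is on a CX3 carbonyl carbon, not a CX4 carbon.
(D) contains a hydroxyl group (-OH), which satisfies every atom and bond constraint.
So the answer is (D).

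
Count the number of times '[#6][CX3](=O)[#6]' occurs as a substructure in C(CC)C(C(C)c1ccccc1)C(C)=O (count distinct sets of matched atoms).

[#6][CX3](=O)[#6] is the SMARTS for a ketone: a carbonyl carbon (no H) flanked by two carbons.
Exactly one fragment in the molecule meets all constraints, giving 1 match.

1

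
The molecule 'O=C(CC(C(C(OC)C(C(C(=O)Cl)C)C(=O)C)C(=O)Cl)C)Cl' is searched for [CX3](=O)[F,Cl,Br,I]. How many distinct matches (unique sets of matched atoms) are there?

3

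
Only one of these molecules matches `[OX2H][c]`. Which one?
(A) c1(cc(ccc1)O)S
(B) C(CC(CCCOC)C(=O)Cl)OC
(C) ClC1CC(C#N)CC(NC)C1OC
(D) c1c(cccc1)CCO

A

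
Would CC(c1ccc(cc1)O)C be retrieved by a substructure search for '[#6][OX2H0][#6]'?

The pattern [#6][OX2H0][#6] describes an aliphatic oxygen bridging two carbons with no H on the oxygen — an ether.
The closest candidate here is a hydroxyl group (-OH), but the oxygen has H1, not H0 bridging two carbons. No other fragment satisfies the full query, so there is no match.

No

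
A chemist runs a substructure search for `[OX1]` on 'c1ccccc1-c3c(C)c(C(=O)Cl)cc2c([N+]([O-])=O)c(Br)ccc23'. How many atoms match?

3

The query [OX1] means: aliphatic oxygen with one total connection — typically a carbonyl =O or an oxide.
Check the 24 heavy atoms by environment: 16× c (aromatic, X3) → no; 1× C (X3) → no; 2× O (X1) → match; 1× Cl (X1) → no; 1× C (X4) → no; 1× N (charge +1, X3) → no; 1× O (charge -1, X1) → match; 1× Br (X1) → no.
Summing the matching environments: 2 + 1 = 3 matching atoms.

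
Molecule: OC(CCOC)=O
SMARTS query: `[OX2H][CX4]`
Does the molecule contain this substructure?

No

The pattern [OX2H][CX4] describes a hydroxyl oxygen bound to an sp3 (X4) carbon — an aliphatic alcohol.
The closest candidate here is a carboxylic acid group (-C(=O)OH), but the -OH is on a CX3 carbonyl carbon, not a CX4 carbon. No other fragment satisfies the full query, so there is no match.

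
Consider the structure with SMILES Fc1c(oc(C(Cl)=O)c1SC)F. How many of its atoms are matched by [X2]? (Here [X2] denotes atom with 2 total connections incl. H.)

2

Check the 12 heavy atoms by environment: 1× o (aromatic, X2) → match; 4× c (aromatic, X3) → no; 2× F (X1) → no; 1× S (X2) → match; 1× C (X4) → no; 1× C (X3) → no; 1× O (X1) → no; 1× Cl (X1) → no.
Summing the matching environments: 1 + 1 = 2 matching atoms.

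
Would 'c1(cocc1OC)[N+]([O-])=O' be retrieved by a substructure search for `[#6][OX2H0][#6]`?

The pattern [#6][OX2H0][#6] describes an aliphatic oxygen bridging two carbons with no H on the oxygen — an ether.
The molecule carries a methoxy ether (-OCH3), whose atoms satisfy every constraint of the query, so the pattern matches.

Yes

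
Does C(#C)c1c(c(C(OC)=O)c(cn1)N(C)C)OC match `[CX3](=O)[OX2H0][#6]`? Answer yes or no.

The pattern [CX3](=O)[OX2H0][#6] describes a carbonyl carbon bonded to an oxygen that is itself bonded to carbon (no H on that O) — an ester.
The molecule carries a methyl-ester group (-C(=O)OCH3), whose atoms satisfy every constraint of the query, so the pattern matches.

Yes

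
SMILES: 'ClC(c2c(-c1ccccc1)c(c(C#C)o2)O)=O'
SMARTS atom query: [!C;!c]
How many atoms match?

4

The query [!C;!c] means: neither aliphatic nor aromatic carbon — same as [!#6].
Check the 17 heavy atoms by environment: 1× o (aromatic) → match; 10× c (aromatic) → no; 3× C → no; 2× O → match; 1× Cl → match.
Summing the matching environments: 1 + 2 + 1 = 4 matching atoms.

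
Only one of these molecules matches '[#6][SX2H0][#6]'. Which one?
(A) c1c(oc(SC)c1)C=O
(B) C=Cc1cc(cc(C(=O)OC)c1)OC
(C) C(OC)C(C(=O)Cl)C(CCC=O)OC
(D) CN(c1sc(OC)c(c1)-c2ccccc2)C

[#6][SX2H0][#6] describes an aliphatic sulfur bridging two carbons with no H on the sulfur (a thioether).
(A) contains a methylthio ether (-SCH3), which satisfies every atom and bond constraint.
(B) has a methoxy ether (-OCH3) but the bridging atom is O, not S.
(C) has a methoxy ether (-OCH3) but the bridging atom is O, not S.
(D) has a methoxy ether (-OCH3) but the bridging atom is O, not S.
So the answer is (A).

A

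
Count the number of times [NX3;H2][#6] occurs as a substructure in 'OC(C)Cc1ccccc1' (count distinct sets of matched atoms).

0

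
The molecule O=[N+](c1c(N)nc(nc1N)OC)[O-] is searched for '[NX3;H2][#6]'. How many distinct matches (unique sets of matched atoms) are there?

[NX3;H2][#6] is the SMARTS for a primary amine: a trivalent nitrogen with two H attached to carbon.
The molecule carries 2 separate instances of a primary amino group (-NH2) meeting every constraint; each maps to a distinct set of atoms, giving 2 matches.

2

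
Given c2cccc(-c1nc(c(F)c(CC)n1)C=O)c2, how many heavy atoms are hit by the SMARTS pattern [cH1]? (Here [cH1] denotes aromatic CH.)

5

Check the 17 heavy atoms by environment: 2× n (aromatic, H0) → no; 5× c (aromatic, H0) → no; 1× F (H0) → no; 5× c (aromatic, H1) → match; 1× C (H1) → no; 1× O (H0) → no; 1× C (H2) → no; 1× C (H3) → no.
That gives 5 matching atoms.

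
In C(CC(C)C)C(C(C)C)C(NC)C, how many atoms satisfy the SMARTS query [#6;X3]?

0

The query [#6;X3] means: any carbon (aromatic or not) with three total connections.
Check the 13 heavy atoms by environment: 12× C (X4) → no; 1× N (X3) → no.
No environment satisfies the query, so 0 matching atoms.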